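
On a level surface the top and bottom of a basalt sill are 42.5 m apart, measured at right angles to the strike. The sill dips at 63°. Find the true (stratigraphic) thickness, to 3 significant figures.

True thickness t = w · sin(dip) = 42.5 × sin 63°
t = 42.5 × 0.8910 = 37.868 m

37.9 m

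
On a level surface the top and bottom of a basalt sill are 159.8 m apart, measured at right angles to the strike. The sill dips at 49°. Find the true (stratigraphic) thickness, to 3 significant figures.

121 m

True thickness t = w · sin(dip) = 159.8 × sin 49°
t = 159.8 × 0.7547 = 120.603 m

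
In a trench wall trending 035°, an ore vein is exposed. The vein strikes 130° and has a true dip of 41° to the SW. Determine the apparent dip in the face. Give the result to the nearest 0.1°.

The section lies 85° from the strike.
tan(apparent dip) = tan 41° · sin 85° = 0.8660
apparent dip = arctan 0.8660 = 40.89°

40.9°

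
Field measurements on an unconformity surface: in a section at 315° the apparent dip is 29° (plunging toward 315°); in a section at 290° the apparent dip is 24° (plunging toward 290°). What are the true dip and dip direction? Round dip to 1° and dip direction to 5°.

Represent each trace as a vector plunging at its apparent dip toward its trend (east-north-up frame): v₁ = (-0.618, 0.618, -0.485), v₂ = (-0.858, 0.312, -0.407).
The plane normal is n = v₁ × v₂ ∝ (-0.100, 0.165, 0.338).
Dip δ = arctan(|n_h|/n_z) = arctan(0.193/0.338) = 29.7°.
Dip direction = atan2(-0.100, 0.165) = 329° (azimuth of n's horizontal projection).

true dip 30°, dip direction 330°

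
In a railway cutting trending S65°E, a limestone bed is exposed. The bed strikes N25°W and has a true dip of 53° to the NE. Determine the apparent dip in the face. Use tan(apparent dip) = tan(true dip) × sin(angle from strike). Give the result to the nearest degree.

40°

The section lies 40° from the strike.
tan(apparent dip) = tan 53° · sin 40° = 0.8530
apparent dip = arctan 0.8530 = 40.46°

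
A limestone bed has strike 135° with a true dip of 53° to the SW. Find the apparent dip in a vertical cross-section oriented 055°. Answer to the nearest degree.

The section lies 80° from the strike.
tan α = tan 53° × sin 80° = 1.3270 × 0.9848 = 1.3069
α = arctan(1.3069) = 52.58°

53°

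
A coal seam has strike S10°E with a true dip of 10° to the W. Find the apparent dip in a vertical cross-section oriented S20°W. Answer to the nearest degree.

5°

Angle between strike (S10°E) and section (S20°W): β = 30°.
tan α = tan 10° × sin 30° = 0.1763 × 0.5000 = 0.0882
apparent dip = arctan 0.0882 = 5.04°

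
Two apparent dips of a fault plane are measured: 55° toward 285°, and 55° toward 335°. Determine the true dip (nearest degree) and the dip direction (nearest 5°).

true dip 58°, dip direction 310°

Each apparent-dip line lies in the plane. As unit vectors (x east, y north, z up), v₁ plunges 55°→285° and v₂ plunges 55°→335°.
Cross product v₁ × v₂ gives the pole to the plane: n ∝ (-0.304, 0.255, 0.252).
tan δ = √(n_x²+n_y²)/n_z = 0.397/0.252, so δ = 57.6°.
The horizontal component of n points toward azimuth atan2(n_x, n_y) = 310°, the dip direction.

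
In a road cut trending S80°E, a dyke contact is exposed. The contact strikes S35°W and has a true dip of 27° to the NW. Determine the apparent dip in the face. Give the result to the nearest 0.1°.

The strike is S35°W and the section trends S80°E; the acute angle between them is β = 65°.
tan α = tan 27° × sin 65° = 0.5095 × 0.9063 = 0.4618
α = arctan(0.4618) = 24.79°

24.8°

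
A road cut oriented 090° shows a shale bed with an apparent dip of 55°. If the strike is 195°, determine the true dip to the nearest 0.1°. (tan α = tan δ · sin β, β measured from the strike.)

β = acute angle between strike 195° and section 090° = 75°.
tan δ = tan α / sin β = tan 55° / sin 75° = 1.4281 / 0.9659 = 1.4785
true dip = arctan 1.4785 = 55.93°

55.9°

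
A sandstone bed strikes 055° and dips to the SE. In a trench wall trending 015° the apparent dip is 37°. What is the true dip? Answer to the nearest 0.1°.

The section is 40° from the strike.
tan δ = tan α / sin β = tan 37° / sin 40° = 0.7536 / 0.6428 = 1.1723
δ = arctan(1.1723) = 49.54°

49.5°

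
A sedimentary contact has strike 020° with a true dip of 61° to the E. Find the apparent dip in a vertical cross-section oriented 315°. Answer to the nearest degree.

The strike is 020° and the section trends 315°; the acute angle between them is β = 65°.
tan α = tan 61° × sin 65° = 1.8040 × 0.9063 = 1.6350
apparent dip = arctan 1.6350 = 58.55°

59°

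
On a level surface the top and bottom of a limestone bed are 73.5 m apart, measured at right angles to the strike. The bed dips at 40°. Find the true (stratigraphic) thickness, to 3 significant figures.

True thickness t = w · sin(dip) = 73.5 × sin 40°
t = 73.5 × 0.6428 = 47.245 m

47.2 m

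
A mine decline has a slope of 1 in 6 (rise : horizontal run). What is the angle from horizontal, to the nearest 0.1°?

tan θ = 1/6 = 0.1667
θ = arctan(0.1667) = 9.46°

9.5°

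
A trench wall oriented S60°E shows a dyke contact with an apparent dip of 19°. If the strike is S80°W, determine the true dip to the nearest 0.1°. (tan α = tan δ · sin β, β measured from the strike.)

β = acute angle between strike S80°W and section S60°E = 40°.
tan δ = tan α / sin β = tan 19° / sin 40° = 0.3443 / 0.6428 = 0.5357
true dip = arctan 0.5357 = 28.18°

28.2°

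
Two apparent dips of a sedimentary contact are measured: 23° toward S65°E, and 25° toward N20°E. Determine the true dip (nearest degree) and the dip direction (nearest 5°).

Each apparent-dip line lies in the plane. As unit vectors (x east, y north, z up), v₁ plunges 23°→S65°E and v₂ plunges 25°→N20°E.
n = v₁ × v₂ = (0.497, 0.231, 0.831) (taken with n_z > 0).
Dip δ = arctan(|n_h|/n_z) = arctan(0.548/0.831) = 33.4°.
Dip direction = azimuth of (n_x, n_y) = atan2(0.497, 0.231) = 65°.

true dip 33°, dip direction 065°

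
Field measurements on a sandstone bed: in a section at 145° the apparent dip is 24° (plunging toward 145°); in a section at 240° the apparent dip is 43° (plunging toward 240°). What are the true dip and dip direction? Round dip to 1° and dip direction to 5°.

Represent each trace as a vector plunging at its apparent dip toward its trend (east-north-up frame): v₁ = (0.524, -0.748, -0.407), v₂ = (-0.633, -0.366, -0.682).
n = v₁ × v₂ = (-0.362, -0.615, 0.666) (taken with n_z > 0).
Dip δ = arctan(|n_h|/n_z) = arctan(0.713/0.666) = 47.0°.
Dip direction = azimuth of (n_x, n_y) = atan2(-0.362, -0.615) = 210°.

true dip 47°, dip direction 210°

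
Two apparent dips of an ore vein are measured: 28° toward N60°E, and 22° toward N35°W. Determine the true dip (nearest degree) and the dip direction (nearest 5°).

Each apparent-dip line lies in the plane. As unit vectors (x east, y north, z up), v₁ plunges 28°→N60°E and v₂ plunges 22°→N35°W.
n = v₁ × v₂ = (0.191, 0.536, 0.816) (taken with n_z > 0).
True dip = arccos(n_z / |n|) = arccos(0.8200) = 34.9°.
The horizontal component of n points toward azimuth atan2(n_x, n_y) = 20°, the dip direction.

true dip 35°, dip direction 020°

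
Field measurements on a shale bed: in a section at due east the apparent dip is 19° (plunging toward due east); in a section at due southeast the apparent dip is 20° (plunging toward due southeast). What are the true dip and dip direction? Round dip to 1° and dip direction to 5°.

true dip 21°, dip direction 115°

Represent each trace as a vector plunging at its apparent dip toward its trend (east-north-up frame): v₁ = (0.946, 0.000, -0.326), v₂ = (0.664, -0.664, -0.342).
The plane normal is n = v₁ × v₂ ∝ (0.216, -0.107, 0.628).
True dip = arccos(n_z / |n|) = arccos(0.9335) = 21.0°.
Dip direction = azimuth of (n_x, n_y) = atan2(0.216, -0.107) = 116°.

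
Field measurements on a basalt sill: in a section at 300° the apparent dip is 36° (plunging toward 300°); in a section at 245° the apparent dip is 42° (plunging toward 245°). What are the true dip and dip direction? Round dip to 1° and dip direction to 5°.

true dip 43°, dip direction 260°

The two traces are lines in the plane: v₁ = (sin 300°·cos 36°, cos 300°·cos 36°, −sin 36°), v₂ = (sin 245°·cos 42°, cos 245°·cos 42°, −sin 42°).
Cross product v₁ × v₂ gives the pole to the plane: n ∝ (-0.455, -0.073, 0.492).
tan δ = √(n_x²+n_y²)/n_z = 0.461/0.492, so δ = 43.1°.
Dip direction = atan2(-0.455, -0.073) = 261° (azimuth of n's horizontal projection).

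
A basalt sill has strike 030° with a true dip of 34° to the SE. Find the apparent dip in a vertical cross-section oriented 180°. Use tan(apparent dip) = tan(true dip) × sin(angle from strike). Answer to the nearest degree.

19°

The section lies 30° from the strike.
tan(apparent dip) = tan 34° · sin 30° = 0.3373
apparent dip = arctan 0.3373 = 18.64°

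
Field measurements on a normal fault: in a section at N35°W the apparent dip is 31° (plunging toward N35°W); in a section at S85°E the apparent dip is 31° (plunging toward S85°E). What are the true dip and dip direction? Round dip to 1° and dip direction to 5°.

Each apparent-dip line lies in the plane. As unit vectors (x east, y north, z up), v₁ plunges 31°→N35°W and v₂ plunges 31°→S85°E.
n = v₁ × v₂ = (0.400, 0.693, 0.563) (taken with n_z > 0).
True dip = arccos(n_z / |n|) = arccos(0.5753) = 54.9°.
Dip direction = azimuth of (n_x, n_y) = atan2(0.400, 0.693) = 30°.

true dip 55°, dip direction 030°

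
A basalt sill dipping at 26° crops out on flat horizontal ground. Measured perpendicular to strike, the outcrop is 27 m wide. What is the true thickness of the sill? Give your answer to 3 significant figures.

True thickness t = w · sin(dip) = 27 × sin 26°
t = 27 × 0.4384 = 11.836 m

11.8 m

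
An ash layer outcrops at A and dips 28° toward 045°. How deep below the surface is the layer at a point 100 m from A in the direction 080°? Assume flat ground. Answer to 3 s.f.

43.6 m

The hole lies 35° from the dip direction, so the down-dip offset is 100 × cos 35° = 81.92 m.
Depth = down-dip offset × tan(dip) = 81.92 × tan 28° = 81.92 × 0.5317
Depth = 43.56 m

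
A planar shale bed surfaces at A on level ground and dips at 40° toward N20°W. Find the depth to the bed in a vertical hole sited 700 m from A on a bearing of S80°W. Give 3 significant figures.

102 m

The hole lies 80° from the dip direction, so the down-dip offset is 700 × cos 80° = 121.55 m.
Depth = down-dip offset × tan(dip) = 121.55 × tan 40° = 121.55 × 0.8391
Depth = 102.00 m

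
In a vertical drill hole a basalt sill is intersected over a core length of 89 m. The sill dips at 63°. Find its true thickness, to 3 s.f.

40.4 m

True thickness t = h · cos(dip) = 89 × cos 63°
t = 89 × 0.4540 = 40.405 m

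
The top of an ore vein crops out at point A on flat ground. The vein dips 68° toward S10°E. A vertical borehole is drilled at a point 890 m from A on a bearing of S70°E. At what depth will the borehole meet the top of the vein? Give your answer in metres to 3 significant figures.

The hole lies 60° from the dip direction, so the down-dip offset is 890 × cos 60° = 445.00 m.
Depth = down-dip offset × tan(dip) = 445.00 × tan 68° = 445.00 × 2.4751
Depth = 1101.41 m

1100 m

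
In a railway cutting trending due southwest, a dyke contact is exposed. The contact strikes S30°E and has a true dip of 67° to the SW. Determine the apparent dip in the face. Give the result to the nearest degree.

The section lies 75° from the strike.
tan(apparent dip) = tan 67° · sin 75° = 2.2756
apparent dip = arctan 2.2756 = 66.28°

66°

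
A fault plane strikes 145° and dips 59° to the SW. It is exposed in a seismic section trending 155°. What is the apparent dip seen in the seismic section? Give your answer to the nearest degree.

The section lies 10° from the strike.
tan α = tan 59° × sin 10° = 1.6643 × 0.1736 = 0.2890
α = arctan(0.2890) = 16.12°

16°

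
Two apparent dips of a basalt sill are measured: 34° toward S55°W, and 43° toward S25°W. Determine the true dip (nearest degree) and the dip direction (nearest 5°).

Each apparent-dip line lies in the plane. As unit vectors (x east, y north, z up), v₁ plunges 34°→S55°W and v₂ plunges 43°→S25°W.
Cross product v₁ × v₂ gives the pole to the plane: n ∝ (-0.046, -0.290, 0.303).
tan δ = √(n_x²+n_y²)/n_z = 0.294/0.303, so δ = 44.1°.
Dip direction = atan2(-0.046, -0.290) = 189° (azimuth of n's horizontal projection).

true dip 44°, dip direction 190°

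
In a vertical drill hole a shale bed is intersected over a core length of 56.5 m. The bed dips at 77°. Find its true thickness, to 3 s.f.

12.7 m

True thickness t = h · cos(dip) = 56.5 × cos 77°
t = 56.5 × 0.2250 = 12.710 m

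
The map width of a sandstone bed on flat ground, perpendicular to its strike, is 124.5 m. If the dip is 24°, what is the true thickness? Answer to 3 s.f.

True thickness t = w · sin(dip) = 124.5 × sin 24°
t = 124.5 × 0.4067 = 50.639 m

50.6 m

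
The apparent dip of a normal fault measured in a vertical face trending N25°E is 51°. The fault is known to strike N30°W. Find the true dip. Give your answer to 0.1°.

β = acute angle between strike N30°W and section N25°E = 55°.
tan(true dip) = tan 51° / sin 55° = 1.5075
true dip = arctan 1.5075 = 56.44°

56.4°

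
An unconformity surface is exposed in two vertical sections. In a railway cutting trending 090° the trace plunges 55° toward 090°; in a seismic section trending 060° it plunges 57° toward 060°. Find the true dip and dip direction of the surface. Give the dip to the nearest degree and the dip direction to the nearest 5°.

Each apparent-dip line lies in the plane. As unit vectors (x east, y north, z up), v₁ plunges 55°→090° and v₂ plunges 57°→060°.
n = v₁ × v₂ = (0.223, 0.095, 0.156) (taken with n_z > 0).
tan δ = √(n_x²+n_y²)/n_z = 0.242/0.156, so δ = 57.2°.
Dip direction = azimuth of (n_x, n_y) = atan2(0.223, 0.095) = 67°.

true dip 57°, dip direction 065°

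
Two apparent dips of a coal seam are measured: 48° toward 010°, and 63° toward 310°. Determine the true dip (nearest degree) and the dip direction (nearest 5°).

The two traces are lines in the plane: v₁ = (sin 10°·cos 48°, cos 10°·cos 48°, −sin 48°), v₂ = (sin 310°·cos 63°, cos 310°·cos 63°, −sin 63°).
The plane normal is n = v₁ × v₂ ∝ (-0.370, 0.362, 0.263).
tan δ = √(n_x²+n_y²)/n_z = 0.518/0.263, so δ = 63.1°.
Dip direction = azimuth of (n_x, n_y) = atan2(-0.370, 0.362) = 314°.

true dip 63°, dip direction 315°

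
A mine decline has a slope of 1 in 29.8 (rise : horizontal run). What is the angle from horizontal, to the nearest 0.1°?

1.9°

tan θ = 1/29.8 = 0.0336
θ = arctan(0.0336) = 1.92°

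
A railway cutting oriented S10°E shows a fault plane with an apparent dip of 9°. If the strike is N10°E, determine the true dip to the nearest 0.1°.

24.8°

β = acute angle between strike N10°E and section S10°E = 20°.
tan δ = tan α / sin β = tan 9° / sin 20° = 0.1584 / 0.3420 = 0.4631
true dip = arctan 0.4631 = 24.85°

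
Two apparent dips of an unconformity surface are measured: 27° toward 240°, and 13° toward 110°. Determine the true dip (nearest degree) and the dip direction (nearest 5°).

Represent each trace as a vector plunging at its apparent dip toward its trend (east-north-up frame): v₁ = (-0.772, -0.446, -0.454), v₂ = (0.916, -0.333, -0.225).
n = v₁ × v₂ = (-0.051, -0.589, 0.665) (taken with n_z > 0).
True dip = arccos(n_z / |n|) = arccos(0.7472) = 41.6°.
Dip direction = azimuth of (n_x, n_y) = atan2(-0.051, -0.589) = 185°.

true dip 42°, dip direction 185°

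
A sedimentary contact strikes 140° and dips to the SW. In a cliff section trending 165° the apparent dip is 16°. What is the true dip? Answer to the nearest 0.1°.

The section is 25° from the strike.
tan(true dip) = tan 16° / sin 25° = 0.6785
true dip = arctan 0.6785 = 34.16°

34.2°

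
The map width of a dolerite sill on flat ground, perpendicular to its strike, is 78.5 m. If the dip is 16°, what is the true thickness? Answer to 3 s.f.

21.6 m

True thickness t = w · sin(dip) = 78.5 × sin 16°
t = 78.5 × 0.2756 = 21.638 m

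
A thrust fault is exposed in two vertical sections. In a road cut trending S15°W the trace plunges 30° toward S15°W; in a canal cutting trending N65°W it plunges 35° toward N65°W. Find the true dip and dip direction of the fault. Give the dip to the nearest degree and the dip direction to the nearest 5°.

Represent each trace as a vector plunging at its apparent dip toward its trend (east-north-up frame): v₁ = (-0.224, -0.837, -0.500), v₂ = (-0.742, 0.346, -0.574).
n = v₁ × v₂ = (-0.653, -0.243, 0.699) (taken with n_z > 0).
Dip δ = arctan(|n_h|/n_z) = arctan(0.697/0.699) = 44.9°.
Dip direction = azimuth of (n_x, n_y) = atan2(-0.653, -0.243) = 250°.

true dip 45°, dip direction 250°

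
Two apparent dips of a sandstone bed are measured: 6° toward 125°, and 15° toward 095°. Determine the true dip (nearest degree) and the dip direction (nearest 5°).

true dip 20°, dip direction 050°

The two traces are lines in the plane: v₁ = (sin 125°·cos 6°, cos 125°·cos 6°, −sin 6°), v₂ = (sin 95°·cos 15°, cos 95°·cos 15°, −sin 15°).
The plane normal is n = v₁ × v₂ ∝ (0.139, 0.110, 0.480).
Dip δ = arctan(|n_h|/n_z) = arctan(0.177/0.480) = 20.3°.
Dip direction = atan2(0.139, 0.110) = 52° (azimuth of n's horizontal projection).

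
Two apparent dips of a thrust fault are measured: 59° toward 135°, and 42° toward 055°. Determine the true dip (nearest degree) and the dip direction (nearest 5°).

true dip 61°, dip direction 115°

Each apparent-dip line lies in the plane. As unit vectors (x east, y north, z up), v₁ plunges 59°→135° and v₂ plunges 42°→055°.
n = v₁ × v₂ = (0.609, -0.278, 0.377) (taken with n_z > 0).
tan δ = √(n_x²+n_y²)/n_z = 0.670/0.377, so δ = 60.6°.
Dip direction = atan2(0.609, -0.278) = 115° (azimuth of n's horizontal projection).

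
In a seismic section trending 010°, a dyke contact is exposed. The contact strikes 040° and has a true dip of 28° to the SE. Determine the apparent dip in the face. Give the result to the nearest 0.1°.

14.9°

The strike is 040° and the section trends 010°; the acute angle between them is β = 30°.
tan(apparent dip) = tan 28° · sin 30° = 0.2659
apparent dip = arctan 0.2659 = 14.89°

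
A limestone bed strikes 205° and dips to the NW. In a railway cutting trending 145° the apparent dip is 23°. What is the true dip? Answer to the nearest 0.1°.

26.1°

β = acute angle between strike 205° and section 145° = 60°.
tan δ = tan α / sin β = tan 23° / sin 60° = 0.4245 / 0.8660 = 0.4901
δ = arctan(0.4901) = 26.11°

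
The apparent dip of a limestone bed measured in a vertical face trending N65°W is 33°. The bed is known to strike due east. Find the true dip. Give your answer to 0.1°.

β = acute angle between strike due east and section N65°W = 25°.
tan δ = tan α / sin β = tan 33° / sin 25° = 0.6494 / 0.4226 = 1.5366
δ = arctan(1.5366) = 56.94°

56.9°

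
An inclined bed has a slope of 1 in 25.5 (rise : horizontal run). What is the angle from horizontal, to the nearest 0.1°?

tan θ = 1/25.5 = 0.0392
θ = arctan(0.0392) = 2.25°

2.2°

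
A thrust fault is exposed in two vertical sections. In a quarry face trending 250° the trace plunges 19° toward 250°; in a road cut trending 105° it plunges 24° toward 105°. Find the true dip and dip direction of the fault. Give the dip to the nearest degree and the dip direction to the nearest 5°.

Represent each trace as a vector plunging at its apparent dip toward its trend (east-north-up frame): v₁ = (-0.888, -0.323, -0.326), v₂ = (0.882, -0.236, -0.407).
n = v₁ × v₂ = (0.055, -0.649, 0.495) (taken with n_z > 0).
tan δ = √(n_x²+n_y²)/n_z = 0.651/0.495, so δ = 52.7°.
Dip direction = atan2(0.055, -0.649) = 175° (azimuth of n's horizontal projection).

true dip 53°, dip direction 175°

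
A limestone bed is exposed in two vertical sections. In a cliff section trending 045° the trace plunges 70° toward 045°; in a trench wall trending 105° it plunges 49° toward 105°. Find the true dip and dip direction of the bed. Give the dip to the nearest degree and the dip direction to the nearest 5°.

true dip 70°, dip direction 040°

The two traces are lines in the plane: v₁ = (sin 45°·cos 70°, cos 45°·cos 70°, −sin 70°), v₂ = (sin 105°·cos 49°, cos 105°·cos 49°, −sin 49°).
n = v₁ × v₂ = (0.342, 0.413, 0.194) (taken with n_z > 0).
Dip δ = arctan(|n_h|/n_z) = arctan(0.536/0.194) = 70.1°.
Dip direction = azimuth of (n_x, n_y) = atan2(0.342, 0.413) = 40°.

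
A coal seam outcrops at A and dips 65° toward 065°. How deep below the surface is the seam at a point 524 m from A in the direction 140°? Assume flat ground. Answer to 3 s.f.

The hole lies 75° from the dip direction, so the down-dip offset is 524 × cos 75° = 135.62 m.
Depth = down-dip offset × tan(dip) = 135.62 × tan 65° = 135.62 × 2.1445
Depth = 290.84 m

291 m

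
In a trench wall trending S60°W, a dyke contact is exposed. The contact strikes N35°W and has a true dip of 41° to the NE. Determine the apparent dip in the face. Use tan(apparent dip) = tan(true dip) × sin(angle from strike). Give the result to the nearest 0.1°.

40.9°

The section lies 85° from the strike.
tan(apparent dip) = tan 41° · sin 85° = 0.8660
α = arctan(0.8660) = 40.89°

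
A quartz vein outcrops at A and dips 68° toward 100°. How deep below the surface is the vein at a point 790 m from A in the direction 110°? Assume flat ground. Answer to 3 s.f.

The hole lies 10° from the dip direction, so the down-dip offset is 790 × cos 10° = 778.00 m.
Depth = down-dip offset × tan(dip) = 778.00 × tan 68° = 778.00 × 2.4751
Depth = 1925.61 m

1930 m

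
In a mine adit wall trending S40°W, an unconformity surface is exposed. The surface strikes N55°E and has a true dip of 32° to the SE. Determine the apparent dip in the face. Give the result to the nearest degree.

9°

The section lies 15° from the strike.
tan(apparent dip) = tan 32° · sin 15° = 0.1617
apparent dip = arctan 0.1617 = 9.19°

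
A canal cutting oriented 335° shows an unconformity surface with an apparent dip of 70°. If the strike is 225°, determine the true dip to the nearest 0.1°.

The section is 70° from the strike.
tan(true dip) = tan 70° / sin 70° = 2.9238
δ = arctan(2.9238) = 71.12°

71.1°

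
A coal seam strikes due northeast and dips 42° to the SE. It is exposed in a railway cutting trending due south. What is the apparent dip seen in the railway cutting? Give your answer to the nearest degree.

32°

The section lies 45° from the strike.
tan(apparent dip) = tan 42° · sin 45° = 0.6367
apparent dip = arctan 0.6367 = 32.48°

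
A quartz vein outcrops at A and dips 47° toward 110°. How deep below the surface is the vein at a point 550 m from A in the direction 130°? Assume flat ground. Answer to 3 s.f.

The hole lies 20° from the dip direction, so the down-dip offset is 550 × cos 20° = 516.83 m.
Depth = down-dip offset × tan(dip) = 516.83 × tan 47° = 516.83 × 1.0724
Depth = 554.23 m

554 m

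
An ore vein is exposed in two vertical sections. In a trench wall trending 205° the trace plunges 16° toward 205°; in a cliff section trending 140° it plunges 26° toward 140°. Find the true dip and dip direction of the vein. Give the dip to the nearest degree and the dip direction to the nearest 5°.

true dip 26°, dip direction 150°

Each apparent-dip line lies in the plane. As unit vectors (x east, y north, z up), v₁ plunges 16°→205° and v₂ plunges 26°→140°.
Cross product v₁ × v₂ gives the pole to the plane: n ∝ (0.192, -0.337, 0.783).
Dip δ = arctan(|n_h|/n_z) = arctan(0.388/0.783) = 26.4°.
Dip direction = azimuth of (n_x, n_y) = atan2(0.192, -0.337) = 150°.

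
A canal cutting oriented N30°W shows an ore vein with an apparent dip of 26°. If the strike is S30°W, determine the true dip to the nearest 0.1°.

The section is 60° from the strike.
tan(true dip) = tan 26° / sin 60° = 0.5632
δ = arctan(0.5632) = 29.39°

29.4°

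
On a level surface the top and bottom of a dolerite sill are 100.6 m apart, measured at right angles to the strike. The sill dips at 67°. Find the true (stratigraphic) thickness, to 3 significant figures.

True thickness t = w · sin(dip) = 100.6 × sin 67°
t = 100.6 × 0.9205 = 92.603 m

92.6 m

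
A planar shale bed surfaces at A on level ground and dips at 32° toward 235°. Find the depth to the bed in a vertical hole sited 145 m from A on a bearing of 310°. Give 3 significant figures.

23.5 m

The hole lies 75° from the dip direction, so the down-dip offset is 145 × cos 75° = 37.53 m.
Depth = down-dip offset × tan(dip) = 37.53 × tan 32° = 37.53 × 0.6249
Depth = 23.45 m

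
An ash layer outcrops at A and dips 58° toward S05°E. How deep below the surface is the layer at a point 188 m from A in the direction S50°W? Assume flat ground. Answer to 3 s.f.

173 m

The hole lies 55° from the dip direction, so the down-dip offset is 188 × cos 55° = 107.83 m.
Depth = down-dip offset × tan(dip) = 107.83 × tan 58° = 107.83 × 1.6003
Depth = 172.57 m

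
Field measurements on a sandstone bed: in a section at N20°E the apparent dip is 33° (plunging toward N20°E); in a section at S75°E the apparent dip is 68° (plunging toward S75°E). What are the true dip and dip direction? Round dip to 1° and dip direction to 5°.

The two traces are lines in the plane: v₁ = (sin 20°·cos 33°, cos 20°·cos 33°, −sin 33°), v₂ = (sin 105°·cos 68°, cos 105°·cos 68°, −sin 68°).
Cross product v₁ × v₂ gives the pole to the plane: n ∝ (0.784, -0.069, 0.313).
True dip = arccos(n_z / |n|) = arccos(0.3697) = 68.3°.
Dip direction = azimuth of (n_x, n_y) = atan2(0.784, -0.069) = 95°.

true dip 68°, dip direction 095°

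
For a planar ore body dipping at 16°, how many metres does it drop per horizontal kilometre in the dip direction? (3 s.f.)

drop per km = 1000 × tan 16° = 1000 × 0.2867

287 m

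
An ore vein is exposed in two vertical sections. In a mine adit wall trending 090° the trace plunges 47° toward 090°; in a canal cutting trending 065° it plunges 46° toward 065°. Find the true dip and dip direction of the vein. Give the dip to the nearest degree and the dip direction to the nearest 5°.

true dip 47°, dip direction 080°

Represent each trace as a vector plunging at its apparent dip toward its trend (east-north-up frame): v₁ = (0.682, 0.000, -0.731), v₂ = (0.630, 0.294, -0.719).
Cross product v₁ × v₂ gives the pole to the plane: n ∝ (0.215, 0.030, 0.200).
tan δ = √(n_x²+n_y²)/n_z = 0.217/0.200, so δ = 47.3°.
The horizontal component of n points toward azimuth atan2(n_x, n_y) = 82°, the dip direction.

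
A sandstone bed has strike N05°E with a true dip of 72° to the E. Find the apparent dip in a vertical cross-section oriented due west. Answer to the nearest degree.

72°

The strike is N05°E and the section trends due west; the acute angle between them is β = 85°.
tan α = tan 72° × sin 85° = 3.0777 × 0.9962 = 3.0660
α = arctan(3.0660) = 71.94°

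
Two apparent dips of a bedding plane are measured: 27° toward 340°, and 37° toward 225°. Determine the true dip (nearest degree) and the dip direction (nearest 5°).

Each apparent-dip line lies in the plane. As unit vectors (x east, y north, z up), v₁ plunges 27°→340° and v₂ plunges 37°→225°.
n = v₁ × v₂ = (-0.760, 0.073, 0.645) (taken with n_z > 0).
tan δ = √(n_x²+n_y²)/n_z = 0.764/0.645, so δ = 49.8°.
Dip direction = atan2(-0.760, 0.073) = 275° (azimuth of n's horizontal projection).

true dip 50°, dip direction 275°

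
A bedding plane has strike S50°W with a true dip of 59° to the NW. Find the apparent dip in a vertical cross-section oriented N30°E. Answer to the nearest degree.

The section lies 20° from the strike.
tan(apparent dip) = tan 59° · sin 20° = 0.5692
apparent dip = arctan 0.5692 = 29.65°

30°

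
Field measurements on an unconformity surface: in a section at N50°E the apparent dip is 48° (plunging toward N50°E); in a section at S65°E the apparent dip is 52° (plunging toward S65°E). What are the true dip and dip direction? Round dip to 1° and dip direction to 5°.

Represent each trace as a vector plunging at its apparent dip toward its trend (east-north-up frame): v₁ = (0.513, 0.430, -0.743), v₂ = (0.558, -0.260, -0.788).
The plane normal is n = v₁ × v₂ ∝ (0.532, 0.011, 0.373).
tan δ = √(n_x²+n_y²)/n_z = 0.532/0.373, so δ = 55.0°.
Dip direction = azimuth of (n_x, n_y) = atan2(0.532, 0.011) = 89°.

true dip 55°, dip direction 090°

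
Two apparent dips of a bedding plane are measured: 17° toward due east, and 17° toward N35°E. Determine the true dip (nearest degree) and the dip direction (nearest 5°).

The two traces are lines in the plane: v₁ = (sin 90°·cos 17°, cos 90°·cos 17°, −sin 17°), v₂ = (sin 35°·cos 17°, cos 35°·cos 17°, −sin 17°).
n = v₁ × v₂ = (0.229, 0.119, 0.749) (taken with n_z > 0).
Dip δ = arctan(|n_h|/n_z) = arctan(0.258/0.749) = 19.0°.
Dip direction = azimuth of (n_x, n_y) = atan2(0.229, 0.119) = 62°.

true dip 19°, dip direction 060°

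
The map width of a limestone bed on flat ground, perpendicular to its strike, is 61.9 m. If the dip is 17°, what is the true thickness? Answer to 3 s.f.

18.1 m

True thickness t = w · sin(dip) = 61.9 × sin 17°
t = 61.9 × 0.2924 = 18.098 m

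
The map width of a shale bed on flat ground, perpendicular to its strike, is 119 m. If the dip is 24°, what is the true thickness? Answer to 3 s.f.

48.4 m

True thickness t = w · sin(dip) = 119 × sin 24°
t = 119 × 0.4067 = 48.402 m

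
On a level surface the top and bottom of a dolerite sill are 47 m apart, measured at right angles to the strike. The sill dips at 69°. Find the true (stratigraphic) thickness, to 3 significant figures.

43.9 m

True thickness t = w · sin(dip) = 47 × sin 69°
t = 47 × 0.9336 = 43.878 m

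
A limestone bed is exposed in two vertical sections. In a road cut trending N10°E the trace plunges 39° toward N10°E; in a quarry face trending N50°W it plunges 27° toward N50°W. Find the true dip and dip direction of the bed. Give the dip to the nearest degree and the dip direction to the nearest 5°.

true dip 39°, dip direction 000°

Each apparent-dip line lies in the plane. As unit vectors (x east, y north, z up), v₁ plunges 39°→N10°E and v₂ plunges 27°→N50°W.
n = v₁ × v₂ = (0.013, 0.491, 0.600) (taken with n_z > 0).
True dip = arccos(n_z / |n|) = arccos(0.7737) = 39.3°.
The horizontal component of n points toward azimuth atan2(n_x, n_y) = 2°, the dip direction.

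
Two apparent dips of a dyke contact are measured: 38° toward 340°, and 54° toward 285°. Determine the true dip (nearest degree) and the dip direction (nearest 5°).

The two traces are lines in the plane: v₁ = (sin 340°·cos 38°, cos 340°·cos 38°, −sin 38°), v₂ = (sin 285°·cos 54°, cos 285°·cos 54°, −sin 54°).
The plane normal is n = v₁ × v₂ ∝ (-0.505, 0.132, 0.379).
Dip δ = arctan(|n_h|/n_z) = arctan(0.522/0.379) = 54.0°.
The horizontal component of n points toward azimuth atan2(n_x, n_y) = 285°, the dip direction.

true dip 54°, dip direction 285°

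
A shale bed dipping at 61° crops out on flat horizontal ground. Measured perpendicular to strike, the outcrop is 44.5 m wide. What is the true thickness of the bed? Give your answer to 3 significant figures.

True thickness t = w · sin(dip) = 44.5 × sin 61°
t = 44.5 × 0.8746 = 38.921 m

38.9 m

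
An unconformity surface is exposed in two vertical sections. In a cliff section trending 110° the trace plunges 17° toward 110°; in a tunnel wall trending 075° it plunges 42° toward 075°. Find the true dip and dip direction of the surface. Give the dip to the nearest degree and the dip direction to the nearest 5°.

Each apparent-dip line lies in the plane. As unit vectors (x east, y north, z up), v₁ plunges 17°→110° and v₂ plunges 42°→075°.
The plane normal is n = v₁ × v₂ ∝ (0.275, 0.391, 0.408).
tan δ = √(n_x²+n_y²)/n_z = 0.478/0.408, so δ = 49.6°.
The horizontal component of n points toward azimuth atan2(n_x, n_y) = 35°, the dip direction.

true dip 50°, dip direction 035°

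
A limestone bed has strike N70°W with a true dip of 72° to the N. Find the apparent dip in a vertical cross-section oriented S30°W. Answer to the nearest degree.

The section lies 80° from the strike.
tan α = tan 72° × sin 80° = 3.0777 × 0.9848 = 3.0309
apparent dip = arctan 3.0309 = 71.74°

72°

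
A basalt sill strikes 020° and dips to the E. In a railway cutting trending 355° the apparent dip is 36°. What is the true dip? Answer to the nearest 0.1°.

59.8°

The section is 25° from the strike.
tan(true dip) = tan 36° / sin 25° = 1.7191
δ = arctan(1.7191) = 59.81°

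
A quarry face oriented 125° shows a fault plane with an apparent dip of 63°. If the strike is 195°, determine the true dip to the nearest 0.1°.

64.4°

β = acute angle between strike 195° and section 125° = 70°.
tan δ = tan α / sin β = tan 63° / sin 70° = 1.9626 / 0.9397 = 2.0886
δ = arctan(2.0886) = 64.42°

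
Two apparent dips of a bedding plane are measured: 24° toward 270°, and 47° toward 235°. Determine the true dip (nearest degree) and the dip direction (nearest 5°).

Represent each trace as a vector plunging at its apparent dip toward its trend (east-north-up frame): v₁ = (-0.914, -0.000, -0.407), v₂ = (-0.559, -0.391, -0.731).
n = v₁ × v₂ = (-0.159, -0.441, 0.357) (taken with n_z > 0).
Dip δ = arctan(|n_h|/n_z) = arctan(0.469/0.357) = 52.7°.
The horizontal component of n points toward azimuth atan2(n_x, n_y) = 200°, the dip direction.

true dip 53°, dip direction 200°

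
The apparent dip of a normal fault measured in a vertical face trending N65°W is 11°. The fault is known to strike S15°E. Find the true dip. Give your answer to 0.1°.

β = acute angle between strike S15°E and section N65°W = 50°.
tan(true dip) = tan 11° / sin 50° = 0.2537
δ = arctan(0.2537) = 14.24°

14.2°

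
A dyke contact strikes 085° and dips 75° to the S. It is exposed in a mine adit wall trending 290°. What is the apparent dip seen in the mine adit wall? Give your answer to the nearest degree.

The strike is 085° and the section trends 290°; the acute angle between them is β = 25°.
tan(apparent dip) = tan 75° · sin 25° = 1.5772
apparent dip = arctan 1.5772 = 57.62°

58°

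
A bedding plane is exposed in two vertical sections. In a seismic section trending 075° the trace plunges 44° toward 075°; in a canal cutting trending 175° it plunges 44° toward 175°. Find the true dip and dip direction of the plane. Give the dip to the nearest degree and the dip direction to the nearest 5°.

true dip 56°, dip direction 125°

The two traces are lines in the plane: v₁ = (sin 75°·cos 44°, cos 75°·cos 44°, −sin 44°), v₂ = (sin 175°·cos 44°, cos 175°·cos 44°, −sin 44°).
n = v₁ × v₂ = (0.627, -0.439, 0.510) (taken with n_z > 0).
tan δ = √(n_x²+n_y²)/n_z = 0.766/0.510, so δ = 56.4°.
Dip direction = azimuth of (n_x, n_y) = atan2(0.627, -0.439) = 125°.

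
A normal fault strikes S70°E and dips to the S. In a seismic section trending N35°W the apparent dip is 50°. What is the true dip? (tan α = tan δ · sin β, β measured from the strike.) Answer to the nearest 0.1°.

64.3°

β = acute angle between strike S70°E and section N35°W = 35°.
tan(true dip) = tan 50° / sin 35° = 2.0778
δ = arctan(2.0778) = 64.30°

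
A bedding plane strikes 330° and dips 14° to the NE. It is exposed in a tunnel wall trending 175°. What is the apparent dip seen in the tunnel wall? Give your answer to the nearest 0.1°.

The section lies 25° from the strike.
tan α = tan 14° × sin 25° = 0.2493 × 0.4226 = 0.1054
α = arctan(0.1054) = 6.02°

6.0°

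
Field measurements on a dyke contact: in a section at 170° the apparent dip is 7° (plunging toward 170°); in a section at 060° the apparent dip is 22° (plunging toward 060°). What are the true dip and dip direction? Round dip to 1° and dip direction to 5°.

The two traces are lines in the plane: v₁ = (sin 170°·cos 7°, cos 170°·cos 7°, −sin 7°), v₂ = (sin 60°·cos 22°, cos 60°·cos 22°, −sin 22°).
n = v₁ × v₂ = (0.423, -0.033, 0.865) (taken with n_z > 0).
True dip = arccos(n_z / |n|) = arccos(0.8979) = 26.1°.
Dip direction = azimuth of (n_x, n_y) = atan2(0.423, -0.033) = 95°.

true dip 26°, dip direction 095°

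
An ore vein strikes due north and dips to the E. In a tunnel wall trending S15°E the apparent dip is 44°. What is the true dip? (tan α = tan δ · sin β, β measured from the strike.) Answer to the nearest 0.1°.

75.0°

β = acute angle between strike due north and section S15°E = 15°.
tan(true dip) = tan 44° / sin 15° = 3.7311
δ = arctan(3.7311) = 75.00°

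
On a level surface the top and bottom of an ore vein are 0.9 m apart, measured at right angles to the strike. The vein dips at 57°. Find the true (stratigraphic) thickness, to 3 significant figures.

0.755 m

True thickness t = w · sin(dip) = 0.9 × sin 57°
t = 0.9 × 0.8387 = 0.755 m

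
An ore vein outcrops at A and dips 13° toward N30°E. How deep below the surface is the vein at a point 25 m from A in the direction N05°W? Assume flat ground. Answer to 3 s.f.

The hole lies 35° from the dip direction, so the down-dip offset is 25 × cos 35° = 20.48 m.
Depth = down-dip offset × tan(dip) = 20.48 × tan 13° = 20.48 × 0.2309
Depth = 4.73 m

4.73 m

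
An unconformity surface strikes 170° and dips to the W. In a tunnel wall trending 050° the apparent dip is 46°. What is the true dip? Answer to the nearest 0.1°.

The section is 60° from the strike.
tan δ = tan α / sin β = tan 46° / sin 60° = 1.0355 / 0.8660 = 1.1957
true dip = arctan 1.1957 = 50.09°

50.1°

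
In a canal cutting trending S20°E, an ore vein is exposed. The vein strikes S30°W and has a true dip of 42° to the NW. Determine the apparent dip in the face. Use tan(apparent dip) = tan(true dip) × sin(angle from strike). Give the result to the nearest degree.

Angle between strike (S30°W) and section (S20°E): β = 50°.
tan α = tan 42° × sin 50° = 0.9004 × 0.7660 = 0.6897
α = arctan(0.6897) = 34.60°

35°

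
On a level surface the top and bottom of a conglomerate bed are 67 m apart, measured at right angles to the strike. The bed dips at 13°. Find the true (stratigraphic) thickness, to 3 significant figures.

True thickness t = w · sin(dip) = 67 × sin 13°
t = 67 × 0.2250 = 15.072 m

15.1 m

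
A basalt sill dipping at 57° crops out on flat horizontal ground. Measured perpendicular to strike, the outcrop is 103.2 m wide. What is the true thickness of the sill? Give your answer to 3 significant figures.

True thickness t = w · sin(dip) = 103.2 × sin 57°
t = 103.2 × 0.8387 = 86.551 m

86.6 m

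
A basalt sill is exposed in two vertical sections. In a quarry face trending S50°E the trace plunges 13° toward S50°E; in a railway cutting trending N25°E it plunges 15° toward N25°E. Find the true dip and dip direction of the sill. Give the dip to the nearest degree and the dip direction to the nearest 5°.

The two traces are lines in the plane: v₁ = (sin 130°·cos 13°, cos 130°·cos 13°, −sin 13°), v₂ = (sin 25°·cos 15°, cos 25°·cos 15°, −sin 15°).
The plane normal is n = v₁ × v₂ ∝ (0.359, 0.101, 0.909).
tan δ = √(n_x²+n_y²)/n_z = 0.373/0.909, so δ = 22.3°.
Dip direction = atan2(0.359, 0.101) = 74° (azimuth of n's horizontal projection).

true dip 22°, dip direction 075°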